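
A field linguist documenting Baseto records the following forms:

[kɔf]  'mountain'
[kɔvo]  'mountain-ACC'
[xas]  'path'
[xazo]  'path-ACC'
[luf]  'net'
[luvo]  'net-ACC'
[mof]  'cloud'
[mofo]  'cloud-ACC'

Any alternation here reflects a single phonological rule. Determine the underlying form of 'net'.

The stem for 'net' ends in [f] in [luf] but [v] in [luvo].
But 'cloud' keeps [f] in both environments ([mof], [mofo]), so there is no rule changing /f/ to [v] before the ACC suffix.
The underlying segment must be /v/; voiced obstruents become voiceless word-finally, yielding [f] there.
Hence 'net' is /luv/ underlyingly.

/luv/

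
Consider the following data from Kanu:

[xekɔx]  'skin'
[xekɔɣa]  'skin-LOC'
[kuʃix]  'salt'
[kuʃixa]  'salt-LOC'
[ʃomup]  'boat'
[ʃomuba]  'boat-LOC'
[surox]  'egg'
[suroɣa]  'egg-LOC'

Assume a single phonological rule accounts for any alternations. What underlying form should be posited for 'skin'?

In [xekɔx] and [xekɔɣa] the final segment of 'skin' alternates: [x] ~ [ɣ].
But 'salt' keeps [x] in both environments ([kuʃix], [kuʃixa]), so there is no rule changing /x/ to [ɣ] before the LOC suffix.
Therefore /ɣ/ is basic and [x] is derived by word-final obstruent devoicing (voiced obstruents become voiceless word-finally).

/xekɔɣ/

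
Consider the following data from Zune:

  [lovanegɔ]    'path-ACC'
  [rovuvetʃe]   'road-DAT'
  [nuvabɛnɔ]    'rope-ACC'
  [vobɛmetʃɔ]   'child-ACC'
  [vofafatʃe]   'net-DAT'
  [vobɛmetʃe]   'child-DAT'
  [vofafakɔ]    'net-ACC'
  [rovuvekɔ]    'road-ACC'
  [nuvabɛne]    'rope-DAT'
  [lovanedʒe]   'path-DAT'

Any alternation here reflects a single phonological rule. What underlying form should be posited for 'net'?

In [vofafatʃe] and [vofafakɔ] the final segment of 'net' alternates: [tʃ] ~ [k].
The stem 'child' ([vobɛmetʃe], [vobɛmetʃɔ]) shows [tʃ] unchanged in both environments, so [tʃ] cannot be basic with [k] derived before the ACC suffix.
So /k/ is underlying, and a rule of palatalization before a front vowel — /k/ and /g/ become palato-alveolar [tʃ] and [dʒ] before a front vowel — gives [tʃ].

/vofafak/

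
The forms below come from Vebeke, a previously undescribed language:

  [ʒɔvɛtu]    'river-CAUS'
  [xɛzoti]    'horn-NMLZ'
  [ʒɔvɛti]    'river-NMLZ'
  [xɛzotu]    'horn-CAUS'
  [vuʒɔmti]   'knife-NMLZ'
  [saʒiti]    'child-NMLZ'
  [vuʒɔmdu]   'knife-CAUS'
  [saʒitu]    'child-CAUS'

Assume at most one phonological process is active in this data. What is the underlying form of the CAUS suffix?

The CAUS suffix surfaces as [-du] and [-tu], depending on the final segment of the stem.
The NMLZ suffix, which begins with [t], is invariant after every stem; so [t] is not altered by any rule here.
So the underlying form is /-du/, and voiced stops become voiceless after a vowel.

/-du/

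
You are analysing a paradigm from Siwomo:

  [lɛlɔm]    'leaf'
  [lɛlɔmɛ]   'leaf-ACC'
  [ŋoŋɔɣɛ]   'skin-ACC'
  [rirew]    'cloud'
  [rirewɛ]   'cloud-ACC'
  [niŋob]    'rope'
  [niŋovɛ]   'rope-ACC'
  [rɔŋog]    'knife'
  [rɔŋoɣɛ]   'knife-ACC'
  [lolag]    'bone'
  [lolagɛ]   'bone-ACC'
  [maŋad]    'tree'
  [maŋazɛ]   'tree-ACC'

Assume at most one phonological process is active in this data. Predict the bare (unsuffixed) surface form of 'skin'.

'knife' shows [g] ~ [ɣ] at the end of the stem ([rɔŋog] vs [rɔŋoɣɛ]).
Compare 'bone', with invariant [g] in [lolag] and [lolagɛ]: an analysis with underlying /g/ and a rule producing [ɣ] before the ACC suffix would wrongly predict alternation here too.
So /ɣ/ is underlying, and a rule of word-final hardening — voiced fricatives become stops word-finally — gives [g].
The one attested form of 'skin', [ŋoŋɔɣɛ], shows underlying /ŋoŋɔɣ/. Applying the same rule word-finally gives [ŋoŋɔg].

[ŋoŋɔg]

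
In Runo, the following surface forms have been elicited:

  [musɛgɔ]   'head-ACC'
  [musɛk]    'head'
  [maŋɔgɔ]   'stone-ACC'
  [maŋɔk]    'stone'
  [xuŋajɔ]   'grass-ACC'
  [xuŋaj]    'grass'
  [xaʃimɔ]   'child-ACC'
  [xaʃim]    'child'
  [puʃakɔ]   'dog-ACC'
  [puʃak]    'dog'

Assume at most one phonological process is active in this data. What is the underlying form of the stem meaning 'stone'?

The root 'stone' surfaces as [maŋɔgɔ] and [maŋɔk], with a stem-final [g] ~ [k] alternation.
Compare 'dog', with invariant [k] in [puʃakɔ] and [puʃak]: an analysis with underlying /k/ and a rule producing [g] before the ACC suffix would wrongly predict alternation here too.
The alternation reflects word-final obstruent devoicing: voiced obstruents become voiceless word-finally. /g/ is underlying.
So 'stone' = /maŋɔg/.

/maŋɔg/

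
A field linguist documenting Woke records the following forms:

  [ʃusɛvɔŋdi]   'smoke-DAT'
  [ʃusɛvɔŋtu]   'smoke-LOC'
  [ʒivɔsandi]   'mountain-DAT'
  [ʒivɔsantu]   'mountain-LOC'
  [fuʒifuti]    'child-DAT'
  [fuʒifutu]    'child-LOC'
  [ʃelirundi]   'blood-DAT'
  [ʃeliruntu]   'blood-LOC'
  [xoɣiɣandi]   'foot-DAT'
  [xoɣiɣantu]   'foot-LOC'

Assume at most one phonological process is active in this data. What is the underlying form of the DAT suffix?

/-di/

The DAT morpheme has two allomorphs, [-di] and [-ti].
By contrast the LOC suffix keeps its initial [t] throughout — that segment must be underlying.
The DAT suffix is therefore /-di/ underlyingly, with post-vocalic devoicing: voiced stops become voiceless after a vowel.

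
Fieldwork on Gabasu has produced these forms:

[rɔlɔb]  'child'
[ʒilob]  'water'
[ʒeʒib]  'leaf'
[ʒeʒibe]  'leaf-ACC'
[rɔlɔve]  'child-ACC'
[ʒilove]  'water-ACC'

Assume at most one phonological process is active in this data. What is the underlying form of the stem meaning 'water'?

/ʒilov/

In [ʒilove] and [ʒilob] the final segment of 'water' alternates: [v] ~ [b].
Compare 'leaf', with invariant [b] in [ʒeʒibe] and [ʒeʒib]: an analysis with underlying /b/ and a rule producing [v] before the ACC suffix would wrongly predict alternation here too.
Therefore /v/ is basic and [b] is derived by word-final hardening (voiced fricatives become stops word-finally).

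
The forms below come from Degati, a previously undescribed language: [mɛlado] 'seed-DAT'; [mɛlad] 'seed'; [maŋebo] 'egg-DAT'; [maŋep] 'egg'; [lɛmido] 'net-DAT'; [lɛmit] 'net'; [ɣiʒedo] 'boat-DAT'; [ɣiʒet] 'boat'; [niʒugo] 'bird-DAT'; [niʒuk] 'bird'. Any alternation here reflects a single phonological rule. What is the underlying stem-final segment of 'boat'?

The stem for 'boat' ends in [d] in [ɣiʒedo] but [t] in [ɣiʒet].
If /d/ were underlying and a rule turned it into [t] in isolation, 'seed' would also alternate; but it has [d] in both [mɛlado] and [mɛlad].
Therefore /t/ is basic and [d] is derived by intervocalic voicing (voiceless stops become voiced between vowels).

/t/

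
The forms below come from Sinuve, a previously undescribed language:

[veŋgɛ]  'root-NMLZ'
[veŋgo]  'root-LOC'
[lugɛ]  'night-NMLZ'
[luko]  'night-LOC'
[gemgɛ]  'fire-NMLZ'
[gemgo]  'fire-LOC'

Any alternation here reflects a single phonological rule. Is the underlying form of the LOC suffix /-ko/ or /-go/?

The LOC suffix surfaces as [-go] and [-ko], depending on the final segment of the stem.
The NMLZ suffix, which begins with [g], is invariant after every stem; so [g] is not altered by any rule here.
So the underlying form is /-ko/, and voiceless stops become voiced after a nasal.

/-ko/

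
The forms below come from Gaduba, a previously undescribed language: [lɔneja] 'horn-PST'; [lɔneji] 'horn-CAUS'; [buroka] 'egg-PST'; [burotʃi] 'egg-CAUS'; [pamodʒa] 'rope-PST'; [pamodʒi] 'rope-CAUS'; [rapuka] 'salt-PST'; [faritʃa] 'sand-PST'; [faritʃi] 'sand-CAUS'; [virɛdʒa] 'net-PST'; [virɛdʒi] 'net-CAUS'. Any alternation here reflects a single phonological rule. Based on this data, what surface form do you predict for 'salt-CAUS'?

The root 'egg' surfaces as [buroka] and [burotʃi], with a stem-final [k] ~ [tʃ] alternation.
If /tʃ/ were underlying and a rule turned it into [k] before the PST suffix, 'sand' would also alternate; but it has [tʃ] in both [faritʃa] and [faritʃi].
So /k/ is underlying, and a rule of palatalization before a front vowel — /k/ becomes palato-alveolar [tʃ] before a front vowel — gives [tʃ].
The one attested form of 'salt', [rapuka], shows underlying /rapuk/. Applying the same rule before a front vowel gives [raputʃi].

[raputʃi]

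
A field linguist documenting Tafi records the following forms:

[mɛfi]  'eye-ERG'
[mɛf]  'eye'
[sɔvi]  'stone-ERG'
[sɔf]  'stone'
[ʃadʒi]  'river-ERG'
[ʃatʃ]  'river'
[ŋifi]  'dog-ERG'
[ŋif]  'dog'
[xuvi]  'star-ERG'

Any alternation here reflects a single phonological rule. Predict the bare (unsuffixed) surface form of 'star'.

In [sɔvi] and [sɔf] the final segment of 'stone' alternates: [v] ~ [f].
The stem 'dog' ([ŋifi], [ŋif]) shows [f] unchanged in both environments, so [f] cannot be basic with [v] derived before the ERG suffix.
The alternation reflects word-final obstruent devoicing: voiced obstruents become voiceless word-finally. /v/ is underlying.
The one attested form of 'star', [xuvi], shows underlying /xuv/. Applying the same rule word-finally gives [xuf].

[xuf]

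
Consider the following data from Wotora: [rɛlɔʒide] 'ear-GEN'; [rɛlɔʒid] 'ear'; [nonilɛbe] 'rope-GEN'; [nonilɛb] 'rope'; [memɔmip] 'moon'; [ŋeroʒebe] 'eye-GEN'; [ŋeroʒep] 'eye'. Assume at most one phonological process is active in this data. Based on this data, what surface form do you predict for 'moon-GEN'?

'eye' shows [b] ~ [p] at the end of the stem ([ŋeroʒebe] vs [ŋeroʒep]).
But 'rope' keeps [b] in both environments ([nonilɛbe], [nonilɛb]), so there is no rule changing /b/ to [p] in isolation.
So /p/ is underlying, and a rule of intervocalic voicing — voiceless stops become voiced between vowels — gives [b].
The one attested form of 'moon', [memɔmip], shows underlying /memɔmip/. Applying the same rule between vowels gives [memɔmibe].

[memɔmibe]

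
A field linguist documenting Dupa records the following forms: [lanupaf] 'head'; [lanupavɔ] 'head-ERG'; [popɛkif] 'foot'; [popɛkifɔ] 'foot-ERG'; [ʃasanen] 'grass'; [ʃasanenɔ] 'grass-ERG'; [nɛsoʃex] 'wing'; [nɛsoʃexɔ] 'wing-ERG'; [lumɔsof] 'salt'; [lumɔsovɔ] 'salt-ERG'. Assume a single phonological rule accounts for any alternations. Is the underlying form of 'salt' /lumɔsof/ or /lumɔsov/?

/lumɔsov/

'salt' shows [f] ~ [v] at the end of the stem ([lumɔsof] vs [lumɔsovɔ]).
The stem 'foot' ([popɛkif], [popɛkifɔ]) shows [f] unchanged in both environments, so [f] cannot be basic with [v] derived before the ERG suffix.
Therefore /v/ is basic and [f] is derived by word-final obstruent devoicing (voiced obstruents become voiceless word-finally).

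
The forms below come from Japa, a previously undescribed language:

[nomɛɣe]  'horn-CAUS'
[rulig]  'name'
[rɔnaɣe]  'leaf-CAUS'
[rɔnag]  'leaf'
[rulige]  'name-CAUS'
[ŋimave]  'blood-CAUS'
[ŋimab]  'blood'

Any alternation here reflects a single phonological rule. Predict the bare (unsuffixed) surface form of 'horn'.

[nomɛg]

The root 'leaf' surfaces as [rɔnag] and [rɔnaɣe], with a stem-final [g] ~ [ɣ] alternation.
But 'name' keeps [g] in both environments ([rulig], [rulige]), so there is no rule changing /g/ to [ɣ] before the CAUS suffix.
The underlying segment must be /ɣ/; voiced fricatives become stops word-finally, yielding [g] there.
From [nomɛɣe] the stem 'horn' is /nomɛɣ/; word-finally this yields [nomɛg].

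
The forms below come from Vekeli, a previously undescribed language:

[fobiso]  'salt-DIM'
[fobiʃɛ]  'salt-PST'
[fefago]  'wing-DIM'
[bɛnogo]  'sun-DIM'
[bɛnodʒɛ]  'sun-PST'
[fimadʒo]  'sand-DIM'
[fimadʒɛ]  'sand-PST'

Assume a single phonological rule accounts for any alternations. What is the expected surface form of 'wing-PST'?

The stem for 'sun' ends in [g] in [bɛnogo] but [dʒ] in [bɛnodʒɛ].
But 'sand' keeps [dʒ] in both environments ([fimadʒo], [fimadʒɛ]), so there is no rule changing /dʒ/ to [g] before the DIM suffix.
Therefore /g/ is basic and [dʒ] is derived by palatalization before a front vowel (/g/ and /s/ become palato-alveolar [dʒ] and [ʃ] before a front vowel).
The one attested form of 'wing', [fefago], shows underlying /fefag/. Applying the same rule before a front vowel gives [fefadʒɛ].

[fefadʒɛ]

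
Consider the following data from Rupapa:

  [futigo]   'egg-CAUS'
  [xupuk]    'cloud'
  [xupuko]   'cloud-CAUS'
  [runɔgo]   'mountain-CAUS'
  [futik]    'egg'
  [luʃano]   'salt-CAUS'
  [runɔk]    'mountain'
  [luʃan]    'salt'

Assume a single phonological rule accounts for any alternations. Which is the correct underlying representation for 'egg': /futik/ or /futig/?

/futig/

In [futigo] and [futik] the final segment of 'egg' alternates: [g] ~ [k].
But 'cloud' keeps [k] in both environments ([xupuko], [xupuk]), so there is no rule changing /k/ to [g] before the CAUS suffix.
So /g/ is underlying, and a rule of word-final obstruent devoicing — voiced obstruents become voiceless word-finally — gives [k].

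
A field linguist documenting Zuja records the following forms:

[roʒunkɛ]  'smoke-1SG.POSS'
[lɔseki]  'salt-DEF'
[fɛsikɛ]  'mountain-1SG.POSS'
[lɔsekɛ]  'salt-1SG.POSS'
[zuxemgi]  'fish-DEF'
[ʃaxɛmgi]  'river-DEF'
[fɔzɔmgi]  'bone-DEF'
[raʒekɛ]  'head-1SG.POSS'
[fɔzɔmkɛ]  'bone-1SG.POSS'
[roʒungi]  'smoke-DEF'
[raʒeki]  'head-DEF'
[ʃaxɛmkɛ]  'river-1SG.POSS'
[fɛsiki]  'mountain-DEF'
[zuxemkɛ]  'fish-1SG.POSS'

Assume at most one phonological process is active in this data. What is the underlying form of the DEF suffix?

The DEF suffix surfaces as [-gi] and [-ki], depending on the final segment of the stem.
The 1SG.POSS suffix, which begins with [k], is invariant after every stem; so [k] is not altered by any rule here.
The DEF suffix is therefore /-gi/ underlyingly, with post-vocalic devoicing: voiced stops become voiceless after a vowel.

/-gi/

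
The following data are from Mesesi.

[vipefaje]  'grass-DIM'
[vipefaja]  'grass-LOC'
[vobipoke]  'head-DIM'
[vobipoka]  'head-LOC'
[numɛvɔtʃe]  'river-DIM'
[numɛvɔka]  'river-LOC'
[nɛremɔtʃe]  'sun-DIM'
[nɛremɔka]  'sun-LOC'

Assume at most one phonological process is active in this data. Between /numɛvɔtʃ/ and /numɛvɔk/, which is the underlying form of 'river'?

The root 'river' surfaces as [numɛvɔtʃe] and [numɛvɔka], with a stem-final [tʃ] ~ [k] alternation.
But 'head' keeps [k] in both environments ([vobipoke], [vobipoka]), so there is no rule changing /k/ to [tʃ] before the DIM suffix.
So /tʃ/ is underlying, and a rule of depalatalization — palato-alveolar /tʃ/ becomes [k] when no front vowel follows — gives [k].

/numɛvɔtʃ/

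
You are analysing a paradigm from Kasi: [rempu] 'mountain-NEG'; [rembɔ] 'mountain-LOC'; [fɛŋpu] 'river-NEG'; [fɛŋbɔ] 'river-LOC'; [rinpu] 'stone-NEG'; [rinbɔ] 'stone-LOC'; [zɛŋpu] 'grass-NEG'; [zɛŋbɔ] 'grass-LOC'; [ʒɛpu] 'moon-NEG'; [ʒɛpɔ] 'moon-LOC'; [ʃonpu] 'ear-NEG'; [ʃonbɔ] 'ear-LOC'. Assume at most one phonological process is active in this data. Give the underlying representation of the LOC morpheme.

/-bɔ/

The LOC suffix surfaces as [-bɔ] and [-pɔ], depending on the final segment of the stem.
By contrast the NEG suffix keeps its initial [p] throughout — that segment must be underlying.
So the underlying form is /-bɔ/, and voiced stops become voiceless after a vowel.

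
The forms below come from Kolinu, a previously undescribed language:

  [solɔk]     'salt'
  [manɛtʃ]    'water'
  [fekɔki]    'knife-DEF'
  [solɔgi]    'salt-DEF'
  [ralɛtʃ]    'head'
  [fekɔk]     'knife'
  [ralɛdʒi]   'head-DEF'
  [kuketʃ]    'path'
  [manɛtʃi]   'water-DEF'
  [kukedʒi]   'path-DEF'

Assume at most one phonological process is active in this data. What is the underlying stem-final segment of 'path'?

In [kukedʒi] and [kuketʃ] the final segment of 'path' alternates: [dʒ] ~ [tʃ].
The stem 'water' ([manɛtʃi], [manɛtʃ]) shows [tʃ] unchanged in both environments, so [tʃ] cannot be basic with [dʒ] derived before the DEF suffix.
Therefore /dʒ/ is basic and [tʃ] is derived by word-final obstruent devoicing (voiced obstruents become voiceless word-finally).

/dʒ/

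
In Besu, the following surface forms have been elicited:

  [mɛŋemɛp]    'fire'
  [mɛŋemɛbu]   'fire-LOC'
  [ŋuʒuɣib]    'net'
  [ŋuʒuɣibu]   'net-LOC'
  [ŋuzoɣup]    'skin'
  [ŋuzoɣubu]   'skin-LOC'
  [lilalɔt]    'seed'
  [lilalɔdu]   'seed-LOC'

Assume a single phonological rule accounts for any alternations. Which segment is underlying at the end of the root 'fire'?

The root 'fire' surfaces as [mɛŋemɛp] and [mɛŋemɛbu], with a stem-final [p] ~ [b] alternation.
Compare 'net', with invariant [b] in [ŋuʒuɣib] and [ŋuʒuɣibu]: an analysis with underlying /b/ and a rule producing [p] in isolation would wrongly predict alternation here too.
The alternation reflects intervocalic voicing: voiceless stops become voiced between vowels. /p/ is underlying.

/p/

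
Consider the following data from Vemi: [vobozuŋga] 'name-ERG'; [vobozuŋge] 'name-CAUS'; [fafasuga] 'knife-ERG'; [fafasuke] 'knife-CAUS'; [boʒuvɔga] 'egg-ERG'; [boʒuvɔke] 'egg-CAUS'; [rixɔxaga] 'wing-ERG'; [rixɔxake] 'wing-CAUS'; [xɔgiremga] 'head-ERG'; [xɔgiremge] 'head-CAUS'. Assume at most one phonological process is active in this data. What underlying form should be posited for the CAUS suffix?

The CAUS morpheme has two allomorphs, [-ge] and [-ke].
By contrast the ERG suffix keeps its initial [g] throughout — that segment must be underlying.
The CAUS suffix is therefore /-ke/ underlyingly, with post-nasal voicing: voiceless stops become voiced after a nasal.

/-ke/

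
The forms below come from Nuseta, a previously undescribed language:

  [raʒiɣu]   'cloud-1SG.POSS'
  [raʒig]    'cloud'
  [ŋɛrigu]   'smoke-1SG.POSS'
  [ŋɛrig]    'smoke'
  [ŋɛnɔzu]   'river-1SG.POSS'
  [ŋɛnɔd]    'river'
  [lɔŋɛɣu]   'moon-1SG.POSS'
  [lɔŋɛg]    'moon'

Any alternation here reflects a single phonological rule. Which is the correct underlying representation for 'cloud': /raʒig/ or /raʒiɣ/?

/raʒiɣ/

The root 'cloud' surfaces as [raʒiɣu] and [raʒig], with a stem-final [ɣ] ~ [g] alternation.
Compare 'smoke', with invariant [g] in [ŋɛrigu] and [ŋɛrig]: an analysis with underlying /g/ and a rule producing [ɣ] before the 1SG.POSS suffix would wrongly predict alternation here too.
The underlying segment must be /ɣ/; voiced fricatives become stops word-finally, yielding [g] there.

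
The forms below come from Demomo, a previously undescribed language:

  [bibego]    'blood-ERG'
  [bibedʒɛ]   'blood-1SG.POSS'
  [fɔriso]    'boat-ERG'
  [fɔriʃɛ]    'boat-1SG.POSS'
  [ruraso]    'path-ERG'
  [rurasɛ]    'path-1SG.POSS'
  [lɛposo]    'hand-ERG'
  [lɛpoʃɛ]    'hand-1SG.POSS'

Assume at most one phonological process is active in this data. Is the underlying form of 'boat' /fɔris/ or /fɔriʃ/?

The stem for 'boat' ends in [s] in [fɔriso] but [ʃ] in [fɔriʃɛ].
But 'path' keeps [s] in both environments ([ruraso], [rurasɛ]), so there is no rule changing /s/ to [ʃ] before the 1SG.POSS suffix.
Therefore /ʃ/ is basic and [s] is derived by depalatalization (palato-alveolar /dʒ/ and /ʃ/ become [g] and [s] when no front vowel follows).

/fɔriʃ/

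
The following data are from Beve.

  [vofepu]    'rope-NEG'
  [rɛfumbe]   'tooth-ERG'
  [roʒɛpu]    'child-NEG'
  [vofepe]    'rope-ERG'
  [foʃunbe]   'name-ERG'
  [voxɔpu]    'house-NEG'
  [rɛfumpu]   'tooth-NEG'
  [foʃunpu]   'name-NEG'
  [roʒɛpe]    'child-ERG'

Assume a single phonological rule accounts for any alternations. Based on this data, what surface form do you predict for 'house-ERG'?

The ERG suffix surfaces as [-be] and [-pe], depending on the final segment of the stem.
By contrast the NEG suffix keeps its initial [p] throughout — that segment must be underlying.
The ERG suffix is therefore /-be/ underlyingly, with post-vocalic devoicing: voiced stops become voiceless after a vowel.
After 'house', which ends in a vowel, the suffix surfaces as [-pe], giving [voxɔpe].

[voxɔpe]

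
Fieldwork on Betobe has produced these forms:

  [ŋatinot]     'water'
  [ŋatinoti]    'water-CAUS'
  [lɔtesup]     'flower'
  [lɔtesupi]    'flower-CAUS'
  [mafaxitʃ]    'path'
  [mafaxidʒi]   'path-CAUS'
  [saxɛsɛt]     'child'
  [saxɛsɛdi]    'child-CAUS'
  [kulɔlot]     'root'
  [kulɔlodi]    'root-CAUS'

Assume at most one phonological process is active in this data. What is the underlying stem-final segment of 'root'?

/d/

The root 'root' surfaces as [kulɔlot] and [kulɔlodi], with a stem-final [t] ~ [d] alternation.
The stem 'water' ([ŋatinot], [ŋatinoti]) shows [t] unchanged in both environments, so [t] cannot be basic with [d] derived before the CAUS suffix.
Therefore /d/ is basic and [t] is derived by word-final obstruent devoicing (voiced obstruents become voiceless word-finally).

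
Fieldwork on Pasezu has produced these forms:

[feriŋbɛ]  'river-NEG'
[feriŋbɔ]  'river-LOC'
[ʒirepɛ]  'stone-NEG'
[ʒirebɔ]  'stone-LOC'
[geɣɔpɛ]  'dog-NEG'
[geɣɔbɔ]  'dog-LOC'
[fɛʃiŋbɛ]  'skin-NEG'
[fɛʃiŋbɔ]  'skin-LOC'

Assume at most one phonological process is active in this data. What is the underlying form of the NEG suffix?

/-pɛ/

The NEG morpheme has two allomorphs, [-bɛ] and [-pɛ].
By contrast the LOC suffix keeps its initial [b] throughout — that segment must be underlying.
The NEG suffix is therefore /-pɛ/ underlyingly, with post-nasal voicing: voiceless stops become voiced after a nasal.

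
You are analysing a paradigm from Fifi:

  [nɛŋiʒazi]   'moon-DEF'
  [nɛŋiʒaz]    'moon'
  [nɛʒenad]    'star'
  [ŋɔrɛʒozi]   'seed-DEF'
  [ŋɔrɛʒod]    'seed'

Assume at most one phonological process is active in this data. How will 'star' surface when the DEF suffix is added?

The root 'seed' surfaces as [ŋɔrɛʒozi] and [ŋɔrɛʒod], with a stem-final [z] ~ [d] alternation.
But 'moon' keeps [z] in both environments ([nɛŋiʒazi], [nɛŋiʒaz]), so there is no rule changing /z/ to [d] in isolation.
Therefore /d/ is basic and [z] is derived by intervocalic spirantization (voiced stops become fricatives between vowels).
From [nɛʒenad] the stem 'star' is /nɛʒenad/; between vowels this yields [nɛʒenazi].

[nɛʒenazi]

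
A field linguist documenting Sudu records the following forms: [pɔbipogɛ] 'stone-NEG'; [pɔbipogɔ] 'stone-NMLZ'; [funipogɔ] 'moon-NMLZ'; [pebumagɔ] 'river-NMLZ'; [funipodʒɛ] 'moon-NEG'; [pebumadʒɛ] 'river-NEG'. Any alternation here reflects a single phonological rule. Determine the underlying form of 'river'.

/pebumadʒ/

The stem for 'river' ends in [g] in [pebumagɔ] but [dʒ] in [pebumadʒɛ].
But 'stone' keeps [g] in both environments ([pɔbipogɔ], [pɔbipogɛ]), so there is no rule changing /g/ to [dʒ] before the NEG suffix.
The alternation reflects depalatalization: palato-alveolar /dʒ/ becomes [g] when no front vowel follows. /dʒ/ is underlying.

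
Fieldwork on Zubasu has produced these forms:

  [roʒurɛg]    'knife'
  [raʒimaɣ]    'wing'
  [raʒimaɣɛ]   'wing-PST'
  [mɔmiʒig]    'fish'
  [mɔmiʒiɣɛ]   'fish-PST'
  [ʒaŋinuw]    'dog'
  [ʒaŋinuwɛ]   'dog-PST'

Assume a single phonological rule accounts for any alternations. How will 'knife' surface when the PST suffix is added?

[roʒurɛɣɛ]

The stem for 'fish' ends in [g] in [mɔmiʒig] but [ɣ] in [mɔmiʒiɣɛ].
The stem 'wing' ([raʒimaɣ], [raʒimaɣɛ]) shows [ɣ] unchanged in both environments, so [ɣ] cannot be basic with [g] derived in isolation.
The underlying segment must be /g/; voiced stops become fricatives between vowels, yielding [ɣ] there.
From [roʒurɛg] the stem 'knife' is /roʒurɛg/; between vowels this yields [roʒurɛɣɛ].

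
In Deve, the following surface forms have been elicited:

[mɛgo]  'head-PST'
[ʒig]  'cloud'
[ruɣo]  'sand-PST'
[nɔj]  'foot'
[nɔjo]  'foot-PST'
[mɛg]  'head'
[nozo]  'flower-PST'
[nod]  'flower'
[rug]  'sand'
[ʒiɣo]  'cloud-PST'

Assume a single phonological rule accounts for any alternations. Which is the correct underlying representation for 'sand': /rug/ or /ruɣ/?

'sand' shows [ɣ] ~ [g] at the end of the stem ([ruɣo] vs [rug]).
But 'head' keeps [g] in both environments ([mɛgo], [mɛg]), so there is no rule changing /g/ to [ɣ] before the PST suffix.
The underlying segment must be /ɣ/; voiced fricatives become stops word-finally, yielding [g] there.

/ruɣ/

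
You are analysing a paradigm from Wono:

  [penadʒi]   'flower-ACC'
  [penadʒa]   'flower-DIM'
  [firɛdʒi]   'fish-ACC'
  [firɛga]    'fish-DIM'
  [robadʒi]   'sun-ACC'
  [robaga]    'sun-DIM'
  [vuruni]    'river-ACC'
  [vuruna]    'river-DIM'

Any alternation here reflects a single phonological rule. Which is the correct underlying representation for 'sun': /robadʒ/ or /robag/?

In [robadʒi] and [robaga] the final segment of 'sun' alternates: [dʒ] ~ [g].
But 'flower' keeps [dʒ] in both environments ([penadʒi], [penadʒa]), so there is no rule changing /dʒ/ to [g] before the DIM suffix.
The underlying segment must be /g/; /g/ becomes palato-alveolar [dʒ] before a front vowel, yielding [dʒ] there.

/robag/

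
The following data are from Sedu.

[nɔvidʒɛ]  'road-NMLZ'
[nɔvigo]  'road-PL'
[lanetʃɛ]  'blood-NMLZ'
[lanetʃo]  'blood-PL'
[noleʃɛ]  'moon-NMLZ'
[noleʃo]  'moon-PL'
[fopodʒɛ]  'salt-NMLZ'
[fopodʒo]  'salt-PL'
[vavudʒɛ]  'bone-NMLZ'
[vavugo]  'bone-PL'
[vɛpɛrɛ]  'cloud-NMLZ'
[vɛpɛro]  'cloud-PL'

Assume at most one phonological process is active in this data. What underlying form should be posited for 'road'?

In [nɔvidʒɛ] and [nɔvigo] the final segment of 'road' alternates: [dʒ] ~ [g].
If /dʒ/ were underlying and a rule turned it into [g] before the PL suffix, 'salt' would also alternate; but it has [dʒ] in both [fopodʒɛ] and [fopodʒo].
Therefore /g/ is basic and [dʒ] is derived by palatalization before a front vowel (/g/ becomes palato-alveolar [dʒ] before a front vowel).

/nɔvig/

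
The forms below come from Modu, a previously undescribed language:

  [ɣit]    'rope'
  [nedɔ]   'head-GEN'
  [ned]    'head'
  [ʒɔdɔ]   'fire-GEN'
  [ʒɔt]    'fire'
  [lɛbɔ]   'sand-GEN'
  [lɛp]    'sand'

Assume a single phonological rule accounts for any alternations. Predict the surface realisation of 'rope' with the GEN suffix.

[ɣidɔ]

'fire' shows [d] ~ [t] at the end of the stem ([ʒɔdɔ] vs [ʒɔt]).
Compare 'head', with invariant [d] in [nedɔ] and [ned]: an analysis with underlying /d/ and a rule producing [t] in isolation would wrongly predict alternation here too.
The alternation reflects intervocalic voicing: voiceless stops become voiced between vowels. /t/ is underlying.
From [ɣit] the stem 'rope' is /ɣit/; between vowels this yields [ɣidɔ].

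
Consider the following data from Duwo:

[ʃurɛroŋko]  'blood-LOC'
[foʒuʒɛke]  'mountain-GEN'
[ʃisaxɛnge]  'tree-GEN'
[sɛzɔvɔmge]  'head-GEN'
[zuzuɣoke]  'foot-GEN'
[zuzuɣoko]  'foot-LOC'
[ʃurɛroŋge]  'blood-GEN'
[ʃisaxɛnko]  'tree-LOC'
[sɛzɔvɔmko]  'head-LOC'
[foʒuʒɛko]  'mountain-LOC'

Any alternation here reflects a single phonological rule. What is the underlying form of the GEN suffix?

The GEN suffix surfaces as [-ge] and [-ke], depending on the final segment of the stem.
By contrast the LOC suffix keeps its initial [k] throughout — that segment must be underlying.
So the underlying form is /-ge/, and voiced stops become voiceless after a vowel.

/-ge/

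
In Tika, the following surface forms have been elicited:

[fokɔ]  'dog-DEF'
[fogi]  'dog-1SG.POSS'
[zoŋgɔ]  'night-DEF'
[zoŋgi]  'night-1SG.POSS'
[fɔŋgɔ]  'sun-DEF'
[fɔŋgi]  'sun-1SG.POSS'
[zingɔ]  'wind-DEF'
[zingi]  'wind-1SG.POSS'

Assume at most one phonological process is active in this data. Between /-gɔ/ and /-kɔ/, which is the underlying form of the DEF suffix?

The DEF suffix surfaces as [-gɔ] and [-kɔ], depending on the final segment of the stem.
By contrast the 1SG.POSS suffix keeps its initial [g] throughout — that segment must be underlying.
So the underlying form is /-kɔ/, and voiceless stops become voiced after a nasal.

/-kɔ/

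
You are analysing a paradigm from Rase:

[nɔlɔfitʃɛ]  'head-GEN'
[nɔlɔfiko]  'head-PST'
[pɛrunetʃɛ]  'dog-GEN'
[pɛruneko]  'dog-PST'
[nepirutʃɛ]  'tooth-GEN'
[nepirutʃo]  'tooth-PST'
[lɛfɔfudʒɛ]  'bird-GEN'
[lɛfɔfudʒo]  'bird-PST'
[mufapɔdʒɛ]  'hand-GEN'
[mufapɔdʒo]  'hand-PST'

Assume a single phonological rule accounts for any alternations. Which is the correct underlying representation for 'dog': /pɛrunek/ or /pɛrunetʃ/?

The root 'dog' surfaces as [pɛrunetʃɛ] and [pɛruneko], with a stem-final [tʃ] ~ [k] alternation.
If /tʃ/ were underlying and a rule turned it into [k] before the PST suffix, 'tooth' would also alternate; but it has [tʃ] in both [nepirutʃɛ] and [nepirutʃo].
The underlying segment must be /k/; /k/ becomes palato-alveolar [tʃ] before a front vowel, yielding [tʃ] there.

/pɛrunek/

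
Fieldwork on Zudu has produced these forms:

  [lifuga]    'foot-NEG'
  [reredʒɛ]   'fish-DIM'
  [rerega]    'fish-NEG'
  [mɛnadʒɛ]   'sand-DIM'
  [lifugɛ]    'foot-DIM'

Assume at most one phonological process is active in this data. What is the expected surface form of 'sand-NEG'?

The root 'fish' surfaces as [rerega] and [reredʒɛ], with a stem-final [g] ~ [dʒ] alternation.
But 'foot' keeps [g] in both environments ([lifuga], [lifugɛ]), so there is no rule changing /g/ to [dʒ] before the DIM suffix.
The underlying segment must be /dʒ/; palato-alveolar /dʒ/ becomes [g] when no front vowel follows, yielding [g] there.
The one attested form of 'sand', [mɛnadʒɛ], shows underlying /mɛnadʒ/. Applying the same rule when no front vowel follows gives [mɛnaga].

[mɛnaga]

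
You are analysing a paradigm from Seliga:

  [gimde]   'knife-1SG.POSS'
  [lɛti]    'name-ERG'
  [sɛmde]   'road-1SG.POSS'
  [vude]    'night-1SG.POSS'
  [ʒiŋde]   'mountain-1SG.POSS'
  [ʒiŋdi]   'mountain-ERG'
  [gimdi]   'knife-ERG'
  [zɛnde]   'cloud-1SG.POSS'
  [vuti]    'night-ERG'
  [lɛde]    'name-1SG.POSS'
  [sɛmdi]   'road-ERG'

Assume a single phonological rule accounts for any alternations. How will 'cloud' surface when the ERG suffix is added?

The ERG suffix surfaces as [-di] and [-ti], depending on the final segment of the stem.
The 1SG.POSS suffix, which begins with [d], is invariant after every stem; so [d] is not altered by any rule here.
So the underlying form is /-ti/, and voiceless stops become voiced after a nasal.
After 'cloud', which ends in a nasal, the suffix surfaces as [-di], giving [zɛndi].

[zɛndi]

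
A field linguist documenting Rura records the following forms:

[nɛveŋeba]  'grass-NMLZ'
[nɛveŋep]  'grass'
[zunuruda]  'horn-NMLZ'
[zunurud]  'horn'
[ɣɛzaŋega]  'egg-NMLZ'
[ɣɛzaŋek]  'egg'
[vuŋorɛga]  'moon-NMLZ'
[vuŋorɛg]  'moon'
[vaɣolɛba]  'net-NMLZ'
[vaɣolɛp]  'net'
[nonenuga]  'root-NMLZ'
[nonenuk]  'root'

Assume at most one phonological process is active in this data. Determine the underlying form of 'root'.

In [nonenuga] and [nonenuk] the final segment of 'root' alternates: [g] ~ [k].
Compare 'moon', with invariant [g] in [vuŋorɛga] and [vuŋorɛg]: an analysis with underlying /g/ and a rule producing [k] in isolation would wrongly predict alternation here too.
Therefore /k/ is basic and [g] is derived by intervocalic voicing (voiceless stops become voiced between vowels).

/nonenuk/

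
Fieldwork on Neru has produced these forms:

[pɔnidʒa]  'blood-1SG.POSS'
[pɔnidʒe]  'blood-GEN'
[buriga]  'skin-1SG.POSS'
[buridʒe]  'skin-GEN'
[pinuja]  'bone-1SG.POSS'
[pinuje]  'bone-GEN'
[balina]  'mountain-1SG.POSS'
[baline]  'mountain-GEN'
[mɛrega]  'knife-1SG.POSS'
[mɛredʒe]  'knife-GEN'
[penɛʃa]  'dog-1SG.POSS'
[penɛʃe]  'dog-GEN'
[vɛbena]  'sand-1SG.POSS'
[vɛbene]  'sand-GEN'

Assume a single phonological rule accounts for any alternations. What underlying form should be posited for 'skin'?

In [buriga] and [buridʒe] the final segment of 'skin' alternates: [g] ~ [dʒ].
But 'blood' keeps [dʒ] in both environments ([pɔnidʒa], [pɔnidʒe]), so there is no rule changing /dʒ/ to [g] before the 1SG.POSS suffix.
So /g/ is underlying, and a rule of palatalization before a front vowel — /g/ becomes palato-alveolar [dʒ] before a front vowel — gives [dʒ].
The underlying form of 'skin' is therefore /burig/.

/burig/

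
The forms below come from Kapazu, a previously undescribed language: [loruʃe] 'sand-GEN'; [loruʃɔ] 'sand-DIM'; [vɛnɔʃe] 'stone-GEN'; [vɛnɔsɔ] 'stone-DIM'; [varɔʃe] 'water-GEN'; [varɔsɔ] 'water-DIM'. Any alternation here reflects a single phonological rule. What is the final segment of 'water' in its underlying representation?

/s/

'water' shows [ʃ] ~ [s] at the end of the stem ([varɔʃe] vs [varɔsɔ]).
But 'sand' keeps [ʃ] in both environments ([loruʃe], [loruʃɔ]), so there is no rule changing /ʃ/ to [s] before the DIM suffix.
The alternation reflects palatalization before a front vowel: /s/ becomes palato-alveolar [ʃ] before a front vowel. /s/ is underlying.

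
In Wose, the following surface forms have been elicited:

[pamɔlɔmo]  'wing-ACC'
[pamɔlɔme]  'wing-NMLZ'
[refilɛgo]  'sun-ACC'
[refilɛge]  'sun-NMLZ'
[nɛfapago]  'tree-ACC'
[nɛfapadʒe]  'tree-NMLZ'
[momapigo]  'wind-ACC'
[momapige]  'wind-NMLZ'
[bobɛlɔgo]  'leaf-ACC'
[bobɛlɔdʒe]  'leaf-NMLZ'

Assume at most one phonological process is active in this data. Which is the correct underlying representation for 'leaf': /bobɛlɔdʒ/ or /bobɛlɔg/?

/bobɛlɔdʒ/

'leaf' shows [g] ~ [dʒ] at the end of the stem ([bobɛlɔgo] vs [bobɛlɔdʒe]).
But 'sun' keeps [g] in both environments ([refilɛgo], [refilɛge]), so there is no rule changing /g/ to [dʒ] before the NMLZ suffix.
The underlying segment must be /dʒ/; palato-alveolar /dʒ/ becomes [g] when no front vowel follows, yielding [g] there.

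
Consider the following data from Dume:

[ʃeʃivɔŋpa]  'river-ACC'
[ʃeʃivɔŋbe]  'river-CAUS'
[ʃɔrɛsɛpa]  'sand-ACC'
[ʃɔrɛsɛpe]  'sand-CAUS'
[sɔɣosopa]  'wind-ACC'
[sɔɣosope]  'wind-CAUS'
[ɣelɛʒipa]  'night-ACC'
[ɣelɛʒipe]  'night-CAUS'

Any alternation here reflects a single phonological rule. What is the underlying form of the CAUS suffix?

The CAUS suffix surfaces as [-be] and [-pe], depending on the final segment of the stem.
By contrast the ACC suffix keeps its initial [p] throughout — that segment must be underlying.
So the underlying form is /-be/, and voiced stops become voiceless after a vowel.

/-be/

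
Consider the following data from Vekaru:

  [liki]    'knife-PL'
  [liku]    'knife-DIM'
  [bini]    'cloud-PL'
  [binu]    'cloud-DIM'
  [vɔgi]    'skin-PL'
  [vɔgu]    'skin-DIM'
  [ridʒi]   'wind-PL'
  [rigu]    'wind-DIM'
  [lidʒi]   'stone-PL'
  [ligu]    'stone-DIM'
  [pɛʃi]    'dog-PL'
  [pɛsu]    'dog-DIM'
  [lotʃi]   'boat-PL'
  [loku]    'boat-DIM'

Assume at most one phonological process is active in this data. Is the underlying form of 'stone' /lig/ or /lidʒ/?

The root 'stone' surfaces as [lidʒi] and [ligu], with a stem-final [dʒ] ~ [g] alternation.
But 'skin' keeps [g] in both environments ([vɔgi], [vɔgu]), so there is no rule changing /g/ to [dʒ] before the PL suffix.
The underlying segment must be /dʒ/; palato-alveolar /tʃ/, /dʒ/ and /ʃ/ become [k], [g] and [s] when no front vowel follows, yielding [g] there.

/lidʒ/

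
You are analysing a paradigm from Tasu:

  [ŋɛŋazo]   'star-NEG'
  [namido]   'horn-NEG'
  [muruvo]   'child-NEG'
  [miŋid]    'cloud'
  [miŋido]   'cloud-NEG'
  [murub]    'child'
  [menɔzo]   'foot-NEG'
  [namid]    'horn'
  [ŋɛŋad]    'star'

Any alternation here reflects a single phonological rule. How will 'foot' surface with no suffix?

[menɔd]

The stem for 'star' ends in [d] in [ŋɛŋad] but [z] in [ŋɛŋazo].
The stem 'horn' ([namid], [namido]) shows [d] unchanged in both environments, so [d] cannot be basic with [z] derived before the NEG suffix.
Therefore /z/ is basic and [d] is derived by word-final hardening (voiced fricatives become stops word-finally).
The one attested form of 'foot', [menɔzo], shows underlying /menɔz/. Applying the same rule word-finally gives [menɔd].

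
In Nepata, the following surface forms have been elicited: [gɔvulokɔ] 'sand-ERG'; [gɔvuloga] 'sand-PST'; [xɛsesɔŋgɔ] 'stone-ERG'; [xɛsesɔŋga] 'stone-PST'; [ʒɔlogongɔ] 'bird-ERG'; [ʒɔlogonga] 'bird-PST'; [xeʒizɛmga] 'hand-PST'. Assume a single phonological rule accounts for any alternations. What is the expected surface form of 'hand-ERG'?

The ERG morpheme has two allomorphs, [-gɔ] and [-kɔ].
The PST suffix, which begins with [g], is invariant after every stem; so [g] is not altered by any rule here.
The ERG suffix is therefore /-kɔ/ underlyingly, with post-nasal voicing: voiceless stops become voiced after a nasal.
After 'hand', which ends in a nasal, the suffix surfaces as [-gɔ], giving [xeʒizɛmgɔ].

[xeʒizɛmgɔ]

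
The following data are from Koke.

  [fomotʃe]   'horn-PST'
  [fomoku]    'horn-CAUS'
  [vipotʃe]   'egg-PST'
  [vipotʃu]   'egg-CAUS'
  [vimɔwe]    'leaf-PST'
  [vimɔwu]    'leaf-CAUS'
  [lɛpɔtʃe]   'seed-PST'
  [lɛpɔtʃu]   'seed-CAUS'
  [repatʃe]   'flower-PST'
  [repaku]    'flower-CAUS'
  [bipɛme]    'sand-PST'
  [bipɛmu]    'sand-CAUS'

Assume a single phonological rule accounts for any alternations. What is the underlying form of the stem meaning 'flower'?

The root 'flower' surfaces as [repatʃe] and [repaku], with a stem-final [tʃ] ~ [k] alternation.
But 'seed' keeps [tʃ] in both environments ([lɛpɔtʃe], [lɛpɔtʃu]), so there is no rule changing /tʃ/ to [k] before the CAUS suffix.
The underlying segment must be /k/; /k/ becomes palato-alveolar [tʃ] before a front vowel, yielding [tʃ] there.

/repak/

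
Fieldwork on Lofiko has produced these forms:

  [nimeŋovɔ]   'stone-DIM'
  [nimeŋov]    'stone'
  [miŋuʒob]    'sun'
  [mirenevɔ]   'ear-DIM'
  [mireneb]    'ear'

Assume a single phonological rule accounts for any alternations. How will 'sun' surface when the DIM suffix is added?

The stem for 'ear' ends in [v] in [mirenevɔ] but [b] in [mireneb].
Compare 'stone', with invariant [v] in [nimeŋovɔ] and [nimeŋov]: an analysis with underlying /v/ and a rule producing [b] in isolation would wrongly predict alternation here too.
Therefore /b/ is basic and [v] is derived by intervocalic spirantization (voiced stops become fricatives between vowels).
The one attested form of 'sun', [miŋuʒob], shows underlying /miŋuʒob/. Applying the same rule between vowels gives [miŋuʒovɔ].

[miŋuʒovɔ]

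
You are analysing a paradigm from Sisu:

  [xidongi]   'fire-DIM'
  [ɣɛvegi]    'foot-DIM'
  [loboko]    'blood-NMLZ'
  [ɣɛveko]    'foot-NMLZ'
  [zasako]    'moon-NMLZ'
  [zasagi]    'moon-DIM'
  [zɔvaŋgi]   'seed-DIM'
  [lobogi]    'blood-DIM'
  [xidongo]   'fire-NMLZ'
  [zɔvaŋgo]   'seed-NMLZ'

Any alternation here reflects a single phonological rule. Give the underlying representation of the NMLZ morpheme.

The NMLZ suffix surfaces as [-go] and [-ko], depending on the final segment of the stem.
The DIM suffix, which begins with [g], is invariant after every stem; so [g] is not altered by any rule here.
The NMLZ suffix is therefore /-ko/ underlyingly, with post-nasal voicing: voiceless stops become voiced after a nasal.

/-ko/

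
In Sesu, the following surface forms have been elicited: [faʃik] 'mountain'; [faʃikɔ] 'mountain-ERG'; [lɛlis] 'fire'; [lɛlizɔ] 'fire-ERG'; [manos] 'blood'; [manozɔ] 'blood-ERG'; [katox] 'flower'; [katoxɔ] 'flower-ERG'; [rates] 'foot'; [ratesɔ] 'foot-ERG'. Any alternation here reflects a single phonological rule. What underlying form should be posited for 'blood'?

In [manos] and [manozɔ] the final segment of 'blood' alternates: [s] ~ [z].
But 'foot' keeps [s] in both environments ([rates], [ratesɔ]), so there is no rule changing /s/ to [z] before the ERG suffix.
So /z/ is underlying, and a rule of word-final obstruent devoicing — voiced obstruents become voiceless word-finally — gives [s].
So 'blood' = /manoz/.

/manoz/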